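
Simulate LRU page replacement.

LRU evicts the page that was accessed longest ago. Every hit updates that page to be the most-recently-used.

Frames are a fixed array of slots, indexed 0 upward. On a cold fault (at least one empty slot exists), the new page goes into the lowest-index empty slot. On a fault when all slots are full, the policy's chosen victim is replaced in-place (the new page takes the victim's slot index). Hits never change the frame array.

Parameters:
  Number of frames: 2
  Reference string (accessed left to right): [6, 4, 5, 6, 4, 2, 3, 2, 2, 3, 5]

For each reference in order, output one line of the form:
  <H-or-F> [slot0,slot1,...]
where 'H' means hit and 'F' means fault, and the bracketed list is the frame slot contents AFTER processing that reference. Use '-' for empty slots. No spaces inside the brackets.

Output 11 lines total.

F [6,-]
F [6,4]
F [5,4]
F [5,6]
F [4,6]
F [4,2]
F [3,2]
H [3,2]
H [3,2]
H [3,2]
F [3,5]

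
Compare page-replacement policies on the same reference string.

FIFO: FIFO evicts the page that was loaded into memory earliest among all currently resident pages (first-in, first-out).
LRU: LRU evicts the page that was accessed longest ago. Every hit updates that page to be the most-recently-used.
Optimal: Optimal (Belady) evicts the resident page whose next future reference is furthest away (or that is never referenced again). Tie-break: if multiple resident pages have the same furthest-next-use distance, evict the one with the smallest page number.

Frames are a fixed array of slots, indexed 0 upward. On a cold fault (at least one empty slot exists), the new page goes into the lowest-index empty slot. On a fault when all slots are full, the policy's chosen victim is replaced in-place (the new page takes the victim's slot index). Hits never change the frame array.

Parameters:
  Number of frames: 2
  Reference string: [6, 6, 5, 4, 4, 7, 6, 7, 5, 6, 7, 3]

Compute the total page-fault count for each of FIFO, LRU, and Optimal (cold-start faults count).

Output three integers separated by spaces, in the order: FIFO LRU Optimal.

Answer: 8 9 7

Derivation:
--- FIFO ---
  step 0: ref 6 -> FAULT, frames=[6,-] (faults so far: 1)
  step 1: ref 6 -> HIT, frames=[6,-] (faults so far: 1)
  step 2: ref 5 -> FAULT, frames=[6,5] (faults so far: 2)
  step 3: ref 4 -> FAULT, evict 6, frames=[4,5] (faults so far: 3)
  step 4: ref 4 -> HIT, frames=[4,5] (faults so far: 3)
  step 5: ref 7 -> FAULT, evict 5, frames=[4,7] (faults so far: 4)
  step 6: ref 6 -> FAULT, evict 4, frames=[6,7] (faults so far: 5)
  step 7: ref 7 -> HIT, frames=[6,7] (faults so far: 5)
  step 8: ref 5 -> FAULT, evict 7, frames=[6,5] (faults so far: 6)
  step 9: ref 6 -> HIT, frames=[6,5] (faults so far: 6)
  step 10: ref 7 -> FAULT, evict 6, frames=[7,5] (faults so far: 7)
  step 11: ref 3 -> FAULT, evict 5, frames=[7,3] (faults so far: 8)
  FIFO total faults: 8
--- LRU ---
  step 0: ref 6 -> FAULT, frames=[6,-] (faults so far: 1)
  step 1: ref 6 -> HIT, frames=[6,-] (faults so far: 1)
  step 2: ref 5 -> FAULT, frames=[6,5] (faults so far: 2)
  step 3: ref 4 -> FAULT, evict 6, frames=[4,5] (faults so far: 3)
  step 4: ref 4 -> HIT, frames=[4,5] (faults so far: 3)
  step 5: ref 7 -> FAULT, evict 5, frames=[4,7] (faults so far: 4)
  step 6: ref 6 -> FAULT, evict 4, frames=[6,7] (faults so far: 5)
  step 7: ref 7 -> HIT, frames=[6,7] (faults so far: 5)
  step 8: ref 5 -> FAULT, evict 6, frames=[5,7] (faults so far: 6)
  step 9: ref 6 -> FAULT, evict 7, frames=[5,6] (faults so far: 7)
  step 10: ref 7 -> FAULT, evict 5, frames=[7,6] (faults so far: 8)
  step 11: ref 3 -> FAULT, evict 6, frames=[7,3] (faults so far: 9)
  LRU total faults: 9
--- Optimal ---
  step 0: ref 6 -> FAULT, frames=[6,-] (faults so far: 1)
  step 1: ref 6 -> HIT, frames=[6,-] (faults so far: 1)
  step 2: ref 5 -> FAULT, frames=[6,5] (faults so far: 2)
  step 3: ref 4 -> FAULT, evict 5, frames=[6,4] (faults so far: 3)
  step 4: ref 4 -> HIT, frames=[6,4] (faults so far: 3)
  step 5: ref 7 -> FAULT, evict 4, frames=[6,7] (faults so far: 4)
  step 6: ref 6 -> HIT, frames=[6,7] (faults so far: 4)
  step 7: ref 7 -> HIT, frames=[6,7] (faults so far: 4)
  step 8: ref 5 -> FAULT, evict 7, frames=[6,5] (faults so far: 5)
  step 9: ref 6 -> HIT, frames=[6,5] (faults so far: 5)
  step 10: ref 7 -> FAULT, evict 5, frames=[6,7] (faults so far: 6)
  step 11: ref 3 -> FAULT, evict 6, frames=[3,7] (faults so far: 7)
  Optimal total faults: 7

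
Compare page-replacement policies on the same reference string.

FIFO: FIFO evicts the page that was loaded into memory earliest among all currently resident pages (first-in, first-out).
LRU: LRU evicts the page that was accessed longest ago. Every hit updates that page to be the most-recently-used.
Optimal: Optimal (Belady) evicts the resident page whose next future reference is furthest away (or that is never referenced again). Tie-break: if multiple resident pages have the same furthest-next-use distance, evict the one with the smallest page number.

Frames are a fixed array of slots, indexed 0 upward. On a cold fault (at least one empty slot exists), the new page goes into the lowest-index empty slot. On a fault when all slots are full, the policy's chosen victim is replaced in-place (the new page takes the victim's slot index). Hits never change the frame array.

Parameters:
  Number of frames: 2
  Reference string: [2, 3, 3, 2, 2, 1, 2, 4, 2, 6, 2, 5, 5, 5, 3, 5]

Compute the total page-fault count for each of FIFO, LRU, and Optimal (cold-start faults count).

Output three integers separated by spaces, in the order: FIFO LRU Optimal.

--- FIFO ---
  step 0: ref 2 -> FAULT, frames=[2,-] (faults so far: 1)
  step 1: ref 3 -> FAULT, frames=[2,3] (faults so far: 2)
  step 2: ref 3 -> HIT, frames=[2,3] (faults so far: 2)
  step 3: ref 2 -> HIT, frames=[2,3] (faults so far: 2)
  step 4: ref 2 -> HIT, frames=[2,3] (faults so far: 2)
  step 5: ref 1 -> FAULT, evict 2, frames=[1,3] (faults so far: 3)
  step 6: ref 2 -> FAULT, evict 3, frames=[1,2] (faults so far: 4)
  step 7: ref 4 -> FAULT, evict 1, frames=[4,2] (faults so far: 5)
  step 8: ref 2 -> HIT, frames=[4,2] (faults so far: 5)
  step 9: ref 6 -> FAULT, evict 2, frames=[4,6] (faults so far: 6)
  step 10: ref 2 -> FAULT, evict 4, frames=[2,6] (faults so far: 7)
  step 11: ref 5 -> FAULT, evict 6, frames=[2,5] (faults so far: 8)
  step 12: ref 5 -> HIT, frames=[2,5] (faults so far: 8)
  step 13: ref 5 -> HIT, frames=[2,5] (faults so far: 8)
  step 14: ref 3 -> FAULT, evict 2, frames=[3,5] (faults so far: 9)
  step 15: ref 5 -> HIT, frames=[3,5] (faults so far: 9)
  FIFO total faults: 9
--- LRU ---
  step 0: ref 2 -> FAULT, frames=[2,-] (faults so far: 1)
  step 1: ref 3 -> FAULT, frames=[2,3] (faults so far: 2)
  step 2: ref 3 -> HIT, frames=[2,3] (faults so far: 2)
  step 3: ref 2 -> HIT, frames=[2,3] (faults so far: 2)
  step 4: ref 2 -> HIT, frames=[2,3] (faults so far: 2)
  step 5: ref 1 -> FAULT, evict 3, frames=[2,1] (faults so far: 3)
  step 6: ref 2 -> HIT, frames=[2,1] (faults so far: 3)
  step 7: ref 4 -> FAULT, evict 1, frames=[2,4] (faults so far: 4)
  step 8: ref 2 -> HIT, frames=[2,4] (faults so far: 4)
  step 9: ref 6 -> FAULT, evict 4, frames=[2,6] (faults so far: 5)
  step 10: ref 2 -> HIT, frames=[2,6] (faults so far: 5)
  step 11: ref 5 -> FAULT, evict 6, frames=[2,5] (faults so far: 6)
  step 12: ref 5 -> HIT, frames=[2,5] (faults so far: 6)
  step 13: ref 5 -> HIT, frames=[2,5] (faults so far: 6)
  step 14: ref 3 -> FAULT, evict 2, frames=[3,5] (faults so far: 7)
  step 15: ref 5 -> HIT, frames=[3,5] (faults so far: 7)
  LRU total faults: 7
--- Optimal ---
  step 0: ref 2 -> FAULT, frames=[2,-] (faults so far: 1)
  step 1: ref 3 -> FAULT, frames=[2,3] (faults so far: 2)
  step 2: ref 3 -> HIT, frames=[2,3] (faults so far: 2)
  step 3: ref 2 -> HIT, frames=[2,3] (faults so far: 2)
  step 4: ref 2 -> HIT, frames=[2,3] (faults so far: 2)
  step 5: ref 1 -> FAULT, evict 3, frames=[2,1] (faults so far: 3)
  step 6: ref 2 -> HIT, frames=[2,1] (faults so far: 3)
  step 7: ref 4 -> FAULT, evict 1, frames=[2,4] (faults so far: 4)
  step 8: ref 2 -> HIT, frames=[2,4] (faults so far: 4)
  step 9: ref 6 -> FAULT, evict 4, frames=[2,6] (faults so far: 5)
  step 10: ref 2 -> HIT, frames=[2,6] (faults so far: 5)
  step 11: ref 5 -> FAULT, evict 2, frames=[5,6] (faults so far: 6)
  step 12: ref 5 -> HIT, frames=[5,6] (faults so far: 6)
  step 13: ref 5 -> HIT, frames=[5,6] (faults so far: 6)
  step 14: ref 3 -> FAULT, evict 6, frames=[5,3] (faults so far: 7)
  step 15: ref 5 -> HIT, frames=[5,3] (faults so far: 7)
  Optimal total faults: 7

Answer: 9 7 7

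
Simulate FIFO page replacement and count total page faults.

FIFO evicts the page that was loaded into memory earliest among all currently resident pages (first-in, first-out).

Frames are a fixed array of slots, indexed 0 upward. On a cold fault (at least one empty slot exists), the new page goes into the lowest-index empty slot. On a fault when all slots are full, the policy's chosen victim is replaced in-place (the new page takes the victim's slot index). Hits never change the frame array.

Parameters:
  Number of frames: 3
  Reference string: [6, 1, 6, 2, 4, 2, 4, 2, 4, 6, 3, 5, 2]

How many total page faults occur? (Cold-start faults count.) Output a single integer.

Step 0: ref 6 → FAULT, frames=[6,-,-]
Step 1: ref 1 → FAULT, frames=[6,1,-]
Step 2: ref 6 → HIT, frames=[6,1,-]
Step 3: ref 2 → FAULT, frames=[6,1,2]
Step 4: ref 4 → FAULT (evict 6), frames=[4,1,2]
Step 5: ref 2 → HIT, frames=[4,1,2]
Step 6: ref 4 → HIT, frames=[4,1,2]
Step 7: ref 2 → HIT, frames=[4,1,2]
Step 8: ref 4 → HIT, frames=[4,1,2]
Step 9: ref 6 → FAULT (evict 1), frames=[4,6,2]
Step 10: ref 3 → FAULT (evict 2), frames=[4,6,3]
Step 11: ref 5 → FAULT (evict 4), frames=[5,6,3]
Step 12: ref 2 → FAULT (evict 6), frames=[5,2,3]
Total faults: 8

Answer: 8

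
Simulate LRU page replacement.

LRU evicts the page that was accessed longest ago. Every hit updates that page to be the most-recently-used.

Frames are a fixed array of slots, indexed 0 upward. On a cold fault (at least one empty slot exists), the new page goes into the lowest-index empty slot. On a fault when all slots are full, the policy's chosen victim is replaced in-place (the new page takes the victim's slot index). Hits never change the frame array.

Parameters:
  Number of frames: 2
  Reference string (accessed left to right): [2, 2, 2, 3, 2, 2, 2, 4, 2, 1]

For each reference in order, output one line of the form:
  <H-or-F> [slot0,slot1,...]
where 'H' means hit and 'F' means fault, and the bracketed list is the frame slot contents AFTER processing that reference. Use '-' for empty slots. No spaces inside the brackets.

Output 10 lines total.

F [2,-]
H [2,-]
H [2,-]
F [2,3]
H [2,3]
H [2,3]
H [2,3]
F [2,4]
H [2,4]
F [2,1]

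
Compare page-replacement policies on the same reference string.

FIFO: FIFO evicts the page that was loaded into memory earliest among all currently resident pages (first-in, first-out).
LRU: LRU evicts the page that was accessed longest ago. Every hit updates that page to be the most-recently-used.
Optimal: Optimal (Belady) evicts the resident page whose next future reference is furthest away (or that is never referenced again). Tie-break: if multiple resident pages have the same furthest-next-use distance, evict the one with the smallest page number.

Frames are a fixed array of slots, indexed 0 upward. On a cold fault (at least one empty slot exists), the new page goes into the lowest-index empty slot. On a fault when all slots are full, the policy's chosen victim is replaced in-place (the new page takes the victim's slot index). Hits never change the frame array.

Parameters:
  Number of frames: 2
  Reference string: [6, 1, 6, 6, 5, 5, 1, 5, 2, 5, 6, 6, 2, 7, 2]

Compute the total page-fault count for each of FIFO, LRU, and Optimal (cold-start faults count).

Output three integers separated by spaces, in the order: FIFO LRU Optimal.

Answer: 7 8 6

Derivation:
--- FIFO ---
  step 0: ref 6 -> FAULT, frames=[6,-] (faults so far: 1)
  step 1: ref 1 -> FAULT, frames=[6,1] (faults so far: 2)
  step 2: ref 6 -> HIT, frames=[6,1] (faults so far: 2)
  step 3: ref 6 -> HIT, frames=[6,1] (faults so far: 2)
  step 4: ref 5 -> FAULT, evict 6, frames=[5,1] (faults so far: 3)
  step 5: ref 5 -> HIT, frames=[5,1] (faults so far: 3)
  step 6: ref 1 -> HIT, frames=[5,1] (faults so far: 3)
  step 7: ref 5 -> HIT, frames=[5,1] (faults so far: 3)
  step 8: ref 2 -> FAULT, evict 1, frames=[5,2] (faults so far: 4)
  step 9: ref 5 -> HIT, frames=[5,2] (faults so far: 4)
  step 10: ref 6 -> FAULT, evict 5, frames=[6,2] (faults so far: 5)
  step 11: ref 6 -> HIT, frames=[6,2] (faults so far: 5)
  step 12: ref 2 -> HIT, frames=[6,2] (faults so far: 5)
  step 13: ref 7 -> FAULT, evict 2, frames=[6,7] (faults so far: 6)
  step 14: ref 2 -> FAULT, evict 6, frames=[2,7] (faults so far: 7)
  FIFO total faults: 7
--- LRU ---
  step 0: ref 6 -> FAULT, frames=[6,-] (faults so far: 1)
  step 1: ref 1 -> FAULT, frames=[6,1] (faults so far: 2)
  step 2: ref 6 -> HIT, frames=[6,1] (faults so far: 2)
  step 3: ref 6 -> HIT, frames=[6,1] (faults so far: 2)
  step 4: ref 5 -> FAULT, evict 1, frames=[6,5] (faults so far: 3)
  step 5: ref 5 -> HIT, frames=[6,5] (faults so far: 3)
  step 6: ref 1 -> FAULT, evict 6, frames=[1,5] (faults so far: 4)
  step 7: ref 5 -> HIT, frames=[1,5] (faults so far: 4)
  step 8: ref 2 -> FAULT, evict 1, frames=[2,5] (faults so far: 5)
  step 9: ref 5 -> HIT, frames=[2,5] (faults so far: 5)
  step 10: ref 6 -> FAULT, evict 2, frames=[6,5] (faults so far: 6)
  step 11: ref 6 -> HIT, frames=[6,5] (faults so far: 6)
  step 12: ref 2 -> FAULT, evict 5, frames=[6,2] (faults so far: 7)
  step 13: ref 7 -> FAULT, evict 6, frames=[7,2] (faults so far: 8)
  step 14: ref 2 -> HIT, frames=[7,2] (faults so far: 8)
  LRU total faults: 8
--- Optimal ---
  step 0: ref 6 -> FAULT, frames=[6,-] (faults so far: 1)
  step 1: ref 1 -> FAULT, frames=[6,1] (faults so far: 2)
  step 2: ref 6 -> HIT, frames=[6,1] (faults so far: 2)
  step 3: ref 6 -> HIT, frames=[6,1] (faults so far: 2)
  step 4: ref 5 -> FAULT, evict 6, frames=[5,1] (faults so far: 3)
  step 5: ref 5 -> HIT, frames=[5,1] (faults so far: 3)
  step 6: ref 1 -> HIT, frames=[5,1] (faults so far: 3)
  step 7: ref 5 -> HIT, frames=[5,1] (faults so far: 3)
  step 8: ref 2 -> FAULT, evict 1, frames=[5,2] (faults so far: 4)
  step 9: ref 5 -> HIT, frames=[5,2] (faults so far: 4)
  step 10: ref 6 -> FAULT, evict 5, frames=[6,2] (faults so far: 5)
  step 11: ref 6 -> HIT, frames=[6,2] (faults so far: 5)
  step 12: ref 2 -> HIT, frames=[6,2] (faults so far: 5)
  step 13: ref 7 -> FAULT, evict 6, frames=[7,2] (faults so far: 6)
  step 14: ref 2 -> HIT, frames=[7,2] (faults so far: 6)
  Optimal total faults: 6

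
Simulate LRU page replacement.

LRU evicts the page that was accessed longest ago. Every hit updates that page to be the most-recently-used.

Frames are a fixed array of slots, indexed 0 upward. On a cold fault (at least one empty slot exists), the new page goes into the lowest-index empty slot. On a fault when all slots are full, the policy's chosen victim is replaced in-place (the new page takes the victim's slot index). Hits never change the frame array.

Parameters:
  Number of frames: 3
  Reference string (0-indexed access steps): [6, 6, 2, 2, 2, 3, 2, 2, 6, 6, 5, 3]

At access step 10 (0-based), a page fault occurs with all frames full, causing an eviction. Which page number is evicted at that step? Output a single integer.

Step 0: ref 6 -> FAULT, frames=[6,-,-]
Step 1: ref 6 -> HIT, frames=[6,-,-]
Step 2: ref 2 -> FAULT, frames=[6,2,-]
Step 3: ref 2 -> HIT, frames=[6,2,-]
Step 4: ref 2 -> HIT, frames=[6,2,-]
Step 5: ref 3 -> FAULT, frames=[6,2,3]
Step 6: ref 2 -> HIT, frames=[6,2,3]
Step 7: ref 2 -> HIT, frames=[6,2,3]
Step 8: ref 6 -> HIT, frames=[6,2,3]
Step 9: ref 6 -> HIT, frames=[6,2,3]
Step 10: ref 5 -> FAULT, evict 3, frames=[6,2,5]
At step 10: evicted page 3

Answer: 3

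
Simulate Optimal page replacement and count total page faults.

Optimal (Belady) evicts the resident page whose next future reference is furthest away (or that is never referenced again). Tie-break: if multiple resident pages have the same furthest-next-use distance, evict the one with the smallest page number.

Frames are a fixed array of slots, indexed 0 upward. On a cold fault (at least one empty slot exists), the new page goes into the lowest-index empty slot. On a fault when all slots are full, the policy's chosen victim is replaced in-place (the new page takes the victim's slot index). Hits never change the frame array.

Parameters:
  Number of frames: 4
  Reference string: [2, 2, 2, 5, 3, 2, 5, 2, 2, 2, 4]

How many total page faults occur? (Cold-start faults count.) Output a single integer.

Answer: 4

Derivation:
Step 0: ref 2 → FAULT, frames=[2,-,-,-]
Step 1: ref 2 → HIT, frames=[2,-,-,-]
Step 2: ref 2 → HIT, frames=[2,-,-,-]
Step 3: ref 5 → FAULT, frames=[2,5,-,-]
Step 4: ref 3 → FAULT, frames=[2,5,3,-]
Step 5: ref 2 → HIT, frames=[2,5,3,-]
Step 6: ref 5 → HIT, frames=[2,5,3,-]
Step 7: ref 2 → HIT, frames=[2,5,3,-]
Step 8: ref 2 → HIT, frames=[2,5,3,-]
Step 9: ref 2 → HIT, frames=[2,5,3,-]
Step 10: ref 4 → FAULT, frames=[2,5,3,4]
Total faults: 4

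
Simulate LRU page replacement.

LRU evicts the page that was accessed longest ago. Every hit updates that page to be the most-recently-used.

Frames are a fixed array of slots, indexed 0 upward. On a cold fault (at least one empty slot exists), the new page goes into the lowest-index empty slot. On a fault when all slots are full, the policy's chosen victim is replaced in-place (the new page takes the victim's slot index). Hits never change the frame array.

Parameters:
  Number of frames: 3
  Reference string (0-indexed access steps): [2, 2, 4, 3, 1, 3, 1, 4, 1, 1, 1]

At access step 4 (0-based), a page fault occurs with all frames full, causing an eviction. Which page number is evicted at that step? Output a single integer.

Step 0: ref 2 -> FAULT, frames=[2,-,-]
Step 1: ref 2 -> HIT, frames=[2,-,-]
Step 2: ref 4 -> FAULT, frames=[2,4,-]
Step 3: ref 3 -> FAULT, frames=[2,4,3]
Step 4: ref 1 -> FAULT, evict 2, frames=[1,4,3]
At step 4: evicted page 2

Answer: 2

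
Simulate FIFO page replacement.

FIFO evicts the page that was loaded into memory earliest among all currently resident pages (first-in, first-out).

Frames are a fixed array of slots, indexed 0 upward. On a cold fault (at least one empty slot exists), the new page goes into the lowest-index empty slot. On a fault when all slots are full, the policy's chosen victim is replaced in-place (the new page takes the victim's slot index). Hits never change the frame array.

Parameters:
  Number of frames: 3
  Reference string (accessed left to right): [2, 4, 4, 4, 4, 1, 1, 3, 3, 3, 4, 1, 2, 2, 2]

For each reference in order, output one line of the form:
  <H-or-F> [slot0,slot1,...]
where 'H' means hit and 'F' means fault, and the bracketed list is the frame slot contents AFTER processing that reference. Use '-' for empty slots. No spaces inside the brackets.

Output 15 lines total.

F [2,-,-]
F [2,4,-]
H [2,4,-]
H [2,4,-]
H [2,4,-]
F [2,4,1]
H [2,4,1]
F [3,4,1]
H [3,4,1]
H [3,4,1]
H [3,4,1]
H [3,4,1]
F [3,2,1]
H [3,2,1]
H [3,2,1]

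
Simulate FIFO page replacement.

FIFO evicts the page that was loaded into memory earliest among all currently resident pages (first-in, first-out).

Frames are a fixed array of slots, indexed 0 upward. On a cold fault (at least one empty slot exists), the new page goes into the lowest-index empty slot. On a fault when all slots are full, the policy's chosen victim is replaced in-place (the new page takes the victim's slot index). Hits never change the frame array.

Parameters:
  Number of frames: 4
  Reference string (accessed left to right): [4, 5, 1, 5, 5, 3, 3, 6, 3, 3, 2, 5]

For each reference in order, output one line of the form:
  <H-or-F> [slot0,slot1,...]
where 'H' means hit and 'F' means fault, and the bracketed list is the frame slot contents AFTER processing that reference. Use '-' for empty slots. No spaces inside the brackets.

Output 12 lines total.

F [4,-,-,-]
F [4,5,-,-]
F [4,5,1,-]
H [4,5,1,-]
H [4,5,1,-]
F [4,5,1,3]
H [4,5,1,3]
F [6,5,1,3]
H [6,5,1,3]
H [6,5,1,3]
F [6,2,1,3]
F [6,2,5,3]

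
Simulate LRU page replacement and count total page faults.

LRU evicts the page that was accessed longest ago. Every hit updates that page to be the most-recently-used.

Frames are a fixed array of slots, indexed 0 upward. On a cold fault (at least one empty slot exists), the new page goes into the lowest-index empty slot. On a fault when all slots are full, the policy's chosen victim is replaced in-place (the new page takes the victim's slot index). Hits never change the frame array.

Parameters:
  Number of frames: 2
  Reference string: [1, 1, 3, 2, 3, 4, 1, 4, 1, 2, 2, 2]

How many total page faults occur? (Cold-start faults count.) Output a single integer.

Answer: 6

Derivation:
Step 0: ref 1 → FAULT, frames=[1,-]
Step 1: ref 1 → HIT, frames=[1,-]
Step 2: ref 3 → FAULT, frames=[1,3]
Step 3: ref 2 → FAULT (evict 1), frames=[2,3]
Step 4: ref 3 → HIT, frames=[2,3]
Step 5: ref 4 → FAULT (evict 2), frames=[4,3]
Step 6: ref 1 → FAULT (evict 3), frames=[4,1]
Step 7: ref 4 → HIT, frames=[4,1]
Step 8: ref 1 → HIT, frames=[4,1]
Step 9: ref 2 → FAULT (evict 4), frames=[2,1]
Step 10: ref 2 → HIT, frames=[2,1]
Step 11: ref 2 → HIT, frames=[2,1]
Total faults: 6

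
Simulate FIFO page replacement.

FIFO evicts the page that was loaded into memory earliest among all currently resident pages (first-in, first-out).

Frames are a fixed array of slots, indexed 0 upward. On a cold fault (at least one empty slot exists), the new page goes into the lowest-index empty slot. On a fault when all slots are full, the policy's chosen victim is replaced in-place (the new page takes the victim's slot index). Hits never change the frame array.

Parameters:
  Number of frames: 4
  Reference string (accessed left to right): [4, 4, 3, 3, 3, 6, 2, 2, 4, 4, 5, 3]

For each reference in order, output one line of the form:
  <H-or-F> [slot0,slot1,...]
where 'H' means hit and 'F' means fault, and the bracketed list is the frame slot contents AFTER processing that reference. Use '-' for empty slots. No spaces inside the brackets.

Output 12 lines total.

F [4,-,-,-]
H [4,-,-,-]
F [4,3,-,-]
H [4,3,-,-]
H [4,3,-,-]
F [4,3,6,-]
F [4,3,6,2]
H [4,3,6,2]
H [4,3,6,2]
H [4,3,6,2]
F [5,3,6,2]
H [5,3,6,2]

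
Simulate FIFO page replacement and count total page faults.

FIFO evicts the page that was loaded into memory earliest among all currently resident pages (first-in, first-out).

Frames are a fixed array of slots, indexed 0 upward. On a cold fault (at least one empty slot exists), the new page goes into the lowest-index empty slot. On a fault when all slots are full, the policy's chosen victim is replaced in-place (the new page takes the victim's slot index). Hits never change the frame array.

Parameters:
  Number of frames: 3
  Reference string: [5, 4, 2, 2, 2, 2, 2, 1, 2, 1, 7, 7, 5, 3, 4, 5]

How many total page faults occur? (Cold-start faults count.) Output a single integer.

Answer: 8

Derivation:
Step 0: ref 5 → FAULT, frames=[5,-,-]
Step 1: ref 4 → FAULT, frames=[5,4,-]
Step 2: ref 2 → FAULT, frames=[5,4,2]
Step 3: ref 2 → HIT, frames=[5,4,2]
Step 4: ref 2 → HIT, frames=[5,4,2]
Step 5: ref 2 → HIT, frames=[5,4,2]
Step 6: ref 2 → HIT, frames=[5,4,2]
Step 7: ref 1 → FAULT (evict 5), frames=[1,4,2]
Step 8: ref 2 → HIT, frames=[1,4,2]
Step 9: ref 1 → HIT, frames=[1,4,2]
Step 10: ref 7 → FAULT (evict 4), frames=[1,7,2]
Step 11: ref 7 → HIT, frames=[1,7,2]
Step 12: ref 5 → FAULT (evict 2), frames=[1,7,5]
Step 13: ref 3 → FAULT (evict 1), frames=[3,7,5]
Step 14: ref 4 → FAULT (evict 7), frames=[3,4,5]
Step 15: ref 5 → HIT, frames=[3,4,5]
Total faults: 8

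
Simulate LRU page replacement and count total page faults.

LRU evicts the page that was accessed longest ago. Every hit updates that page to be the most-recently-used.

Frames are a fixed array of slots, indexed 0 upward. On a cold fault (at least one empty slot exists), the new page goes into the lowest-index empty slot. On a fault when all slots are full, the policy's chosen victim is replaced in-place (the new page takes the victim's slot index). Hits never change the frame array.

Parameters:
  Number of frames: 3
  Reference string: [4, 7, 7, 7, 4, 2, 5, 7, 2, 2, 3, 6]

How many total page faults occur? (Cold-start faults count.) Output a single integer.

Answer: 7

Derivation:
Step 0: ref 4 → FAULT, frames=[4,-,-]
Step 1: ref 7 → FAULT, frames=[4,7,-]
Step 2: ref 7 → HIT, frames=[4,7,-]
Step 3: ref 7 → HIT, frames=[4,7,-]
Step 4: ref 4 → HIT, frames=[4,7,-]
Step 5: ref 2 → FAULT, frames=[4,7,2]
Step 6: ref 5 → FAULT (evict 7), frames=[4,5,2]
Step 7: ref 7 → FAULT (evict 4), frames=[7,5,2]
Step 8: ref 2 → HIT, frames=[7,5,2]
Step 9: ref 2 → HIT, frames=[7,5,2]
Step 10: ref 3 → FAULT (evict 5), frames=[7,3,2]
Step 11: ref 6 → FAULT (evict 7), frames=[6,3,2]
Total faults: 7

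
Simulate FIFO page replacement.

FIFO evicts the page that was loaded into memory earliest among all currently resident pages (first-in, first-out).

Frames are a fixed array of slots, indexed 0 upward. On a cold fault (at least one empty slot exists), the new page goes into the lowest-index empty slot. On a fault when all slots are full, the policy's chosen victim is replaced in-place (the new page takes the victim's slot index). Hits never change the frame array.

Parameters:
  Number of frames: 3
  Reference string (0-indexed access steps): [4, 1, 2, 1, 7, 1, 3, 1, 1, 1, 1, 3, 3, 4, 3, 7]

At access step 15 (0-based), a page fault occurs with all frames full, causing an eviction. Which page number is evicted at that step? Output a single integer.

Answer: 3

Derivation:
Step 0: ref 4 -> FAULT, frames=[4,-,-]
Step 1: ref 1 -> FAULT, frames=[4,1,-]
Step 2: ref 2 -> FAULT, frames=[4,1,2]
Step 3: ref 1 -> HIT, frames=[4,1,2]
Step 4: ref 7 -> FAULT, evict 4, frames=[7,1,2]
Step 5: ref 1 -> HIT, frames=[7,1,2]
Step 6: ref 3 -> FAULT, evict 1, frames=[7,3,2]
Step 7: ref 1 -> FAULT, evict 2, frames=[7,3,1]
Step 8: ref 1 -> HIT, frames=[7,3,1]
Step 9: ref 1 -> HIT, frames=[7,3,1]
Step 10: ref 1 -> HIT, frames=[7,3,1]
Step 11: ref 3 -> HIT, frames=[7,3,1]
Step 12: ref 3 -> HIT, frames=[7,3,1]
Step 13: ref 4 -> FAULT, evict 7, frames=[4,3,1]
Step 14: ref 3 -> HIT, frames=[4,3,1]
Step 15: ref 7 -> FAULT, evict 3, frames=[4,7,1]
At step 15: evicted page 3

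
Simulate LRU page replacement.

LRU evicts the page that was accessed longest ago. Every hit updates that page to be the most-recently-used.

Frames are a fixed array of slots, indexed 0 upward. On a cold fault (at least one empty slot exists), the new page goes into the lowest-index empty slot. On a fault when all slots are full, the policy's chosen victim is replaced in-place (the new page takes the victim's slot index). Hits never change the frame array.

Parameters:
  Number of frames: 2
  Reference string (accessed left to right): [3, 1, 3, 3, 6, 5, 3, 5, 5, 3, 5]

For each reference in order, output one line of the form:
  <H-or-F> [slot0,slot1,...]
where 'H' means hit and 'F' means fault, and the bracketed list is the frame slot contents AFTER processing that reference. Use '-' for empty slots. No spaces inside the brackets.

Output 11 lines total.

F [3,-]
F [3,1]
H [3,1]
H [3,1]
F [3,6]
F [5,6]
F [5,3]
H [5,3]
H [5,3]
H [5,3]
H [5,3]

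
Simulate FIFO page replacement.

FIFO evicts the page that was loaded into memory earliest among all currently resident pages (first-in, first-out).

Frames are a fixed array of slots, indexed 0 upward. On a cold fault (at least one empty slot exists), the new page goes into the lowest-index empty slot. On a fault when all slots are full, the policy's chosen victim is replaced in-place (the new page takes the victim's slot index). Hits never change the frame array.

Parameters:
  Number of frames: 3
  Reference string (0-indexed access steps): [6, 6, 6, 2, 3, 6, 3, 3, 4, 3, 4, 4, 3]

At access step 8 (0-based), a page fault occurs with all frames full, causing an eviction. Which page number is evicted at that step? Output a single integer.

Step 0: ref 6 -> FAULT, frames=[6,-,-]
Step 1: ref 6 -> HIT, frames=[6,-,-]
Step 2: ref 6 -> HIT, frames=[6,-,-]
Step 3: ref 2 -> FAULT, frames=[6,2,-]
Step 4: ref 3 -> FAULT, frames=[6,2,3]
Step 5: ref 6 -> HIT, frames=[6,2,3]
Step 6: ref 3 -> HIT, frames=[6,2,3]
Step 7: ref 3 -> HIT, frames=[6,2,3]
Step 8: ref 4 -> FAULT, evict 6, frames=[4,2,3]
At step 8: evicted page 6

Answer: 6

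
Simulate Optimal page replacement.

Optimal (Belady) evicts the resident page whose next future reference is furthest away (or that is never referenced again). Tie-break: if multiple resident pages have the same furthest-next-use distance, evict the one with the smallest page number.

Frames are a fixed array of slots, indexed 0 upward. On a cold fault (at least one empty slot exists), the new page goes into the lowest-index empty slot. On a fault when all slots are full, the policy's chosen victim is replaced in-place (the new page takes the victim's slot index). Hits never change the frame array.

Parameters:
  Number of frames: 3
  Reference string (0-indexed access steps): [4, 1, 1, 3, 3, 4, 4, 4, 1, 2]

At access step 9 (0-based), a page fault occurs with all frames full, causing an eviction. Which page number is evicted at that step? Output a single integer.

Answer: 1

Derivation:
Step 0: ref 4 -> FAULT, frames=[4,-,-]
Step 1: ref 1 -> FAULT, frames=[4,1,-]
Step 2: ref 1 -> HIT, frames=[4,1,-]
Step 3: ref 3 -> FAULT, frames=[4,1,3]
Step 4: ref 3 -> HIT, frames=[4,1,3]
Step 5: ref 4 -> HIT, frames=[4,1,3]
Step 6: ref 4 -> HIT, frames=[4,1,3]
Step 7: ref 4 -> HIT, frames=[4,1,3]
Step 8: ref 1 -> HIT, frames=[4,1,3]
Step 9: ref 2 -> FAULT, evict 1, frames=[4,2,3]
At step 9: evicted page 1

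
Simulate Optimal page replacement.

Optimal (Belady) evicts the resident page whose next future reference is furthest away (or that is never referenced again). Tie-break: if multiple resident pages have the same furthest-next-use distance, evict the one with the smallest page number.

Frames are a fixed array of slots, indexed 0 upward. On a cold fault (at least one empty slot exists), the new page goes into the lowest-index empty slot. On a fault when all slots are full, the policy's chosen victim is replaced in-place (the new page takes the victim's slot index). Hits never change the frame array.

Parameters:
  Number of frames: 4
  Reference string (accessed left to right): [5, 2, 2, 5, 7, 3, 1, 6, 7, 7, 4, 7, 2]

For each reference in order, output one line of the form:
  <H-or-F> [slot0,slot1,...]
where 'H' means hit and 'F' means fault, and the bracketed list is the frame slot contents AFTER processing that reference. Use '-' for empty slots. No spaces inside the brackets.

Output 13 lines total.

F [5,-,-,-]
F [5,2,-,-]
H [5,2,-,-]
H [5,2,-,-]
F [5,2,7,-]
F [5,2,7,3]
F [5,2,7,1]
F [5,2,7,6]
H [5,2,7,6]
H [5,2,7,6]
F [4,2,7,6]
H [4,2,7,6]
H [4,2,7,6]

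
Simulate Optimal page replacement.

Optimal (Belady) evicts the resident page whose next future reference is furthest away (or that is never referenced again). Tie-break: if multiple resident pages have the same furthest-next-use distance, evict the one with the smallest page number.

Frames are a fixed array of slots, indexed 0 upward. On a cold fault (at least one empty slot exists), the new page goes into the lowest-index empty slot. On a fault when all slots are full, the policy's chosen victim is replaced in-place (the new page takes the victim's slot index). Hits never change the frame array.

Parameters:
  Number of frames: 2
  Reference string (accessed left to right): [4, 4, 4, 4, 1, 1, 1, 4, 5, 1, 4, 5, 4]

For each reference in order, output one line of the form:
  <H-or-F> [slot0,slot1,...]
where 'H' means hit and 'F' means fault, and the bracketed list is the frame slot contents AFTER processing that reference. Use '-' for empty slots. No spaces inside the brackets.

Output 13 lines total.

F [4,-]
H [4,-]
H [4,-]
H [4,-]
F [4,1]
H [4,1]
H [4,1]
H [4,1]
F [5,1]
H [5,1]
F [5,4]
H [5,4]
H [5,4]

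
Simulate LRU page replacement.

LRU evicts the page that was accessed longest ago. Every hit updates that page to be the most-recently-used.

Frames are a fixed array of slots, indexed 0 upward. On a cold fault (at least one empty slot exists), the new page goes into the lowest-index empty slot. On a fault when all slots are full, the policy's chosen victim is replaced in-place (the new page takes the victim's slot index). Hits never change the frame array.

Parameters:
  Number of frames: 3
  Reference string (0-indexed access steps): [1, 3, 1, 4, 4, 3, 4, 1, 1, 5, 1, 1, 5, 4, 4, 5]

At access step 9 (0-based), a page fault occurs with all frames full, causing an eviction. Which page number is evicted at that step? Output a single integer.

Answer: 3

Derivation:
Step 0: ref 1 -> FAULT, frames=[1,-,-]
Step 1: ref 3 -> FAULT, frames=[1,3,-]
Step 2: ref 1 -> HIT, frames=[1,3,-]
Step 3: ref 4 -> FAULT, frames=[1,3,4]
Step 4: ref 4 -> HIT, frames=[1,3,4]
Step 5: ref 3 -> HIT, frames=[1,3,4]
Step 6: ref 4 -> HIT, frames=[1,3,4]
Step 7: ref 1 -> HIT, frames=[1,3,4]
Step 8: ref 1 -> HIT, frames=[1,3,4]
Step 9: ref 5 -> FAULT, evict 3, frames=[1,5,4]
At step 9: evicted page 3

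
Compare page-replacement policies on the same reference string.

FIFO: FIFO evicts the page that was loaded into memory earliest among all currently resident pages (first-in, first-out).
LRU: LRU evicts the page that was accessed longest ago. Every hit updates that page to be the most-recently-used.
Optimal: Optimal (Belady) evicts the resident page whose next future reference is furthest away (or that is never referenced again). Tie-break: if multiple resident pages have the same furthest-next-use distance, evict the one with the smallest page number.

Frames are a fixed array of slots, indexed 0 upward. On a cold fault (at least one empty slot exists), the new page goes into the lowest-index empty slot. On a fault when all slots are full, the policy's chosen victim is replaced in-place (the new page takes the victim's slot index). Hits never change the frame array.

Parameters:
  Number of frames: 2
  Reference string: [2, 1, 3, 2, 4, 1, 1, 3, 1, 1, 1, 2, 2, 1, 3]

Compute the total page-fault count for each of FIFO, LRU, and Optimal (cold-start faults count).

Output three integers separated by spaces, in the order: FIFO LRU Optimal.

--- FIFO ---
  step 0: ref 2 -> FAULT, frames=[2,-] (faults so far: 1)
  step 1: ref 1 -> FAULT, frames=[2,1] (faults so far: 2)
  step 2: ref 3 -> FAULT, evict 2, frames=[3,1] (faults so far: 3)
  step 3: ref 2 -> FAULT, evict 1, frames=[3,2] (faults so far: 4)
  step 4: ref 4 -> FAULT, evict 3, frames=[4,2] (faults so far: 5)
  step 5: ref 1 -> FAULT, evict 2, frames=[4,1] (faults so far: 6)
  step 6: ref 1 -> HIT, frames=[4,1] (faults so far: 6)
  step 7: ref 3 -> FAULT, evict 4, frames=[3,1] (faults so far: 7)
  step 8: ref 1 -> HIT, frames=[3,1] (faults so far: 7)
  step 9: ref 1 -> HIT, frames=[3,1] (faults so far: 7)
  step 10: ref 1 -> HIT, frames=[3,1] (faults so far: 7)
  step 11: ref 2 -> FAULT, evict 1, frames=[3,2] (faults so far: 8)
  step 12: ref 2 -> HIT, frames=[3,2] (faults so far: 8)
  step 13: ref 1 -> FAULT, evict 3, frames=[1,2] (faults so far: 9)
  step 14: ref 3 -> FAULT, evict 2, frames=[1,3] (faults so far: 10)
  FIFO total faults: 10
--- LRU ---
  step 0: ref 2 -> FAULT, frames=[2,-] (faults so far: 1)
  step 1: ref 1 -> FAULT, frames=[2,1] (faults so far: 2)
  step 2: ref 3 -> FAULT, evict 2, frames=[3,1] (faults so far: 3)
  step 3: ref 2 -> FAULT, evict 1, frames=[3,2] (faults so far: 4)
  step 4: ref 4 -> FAULT, evict 3, frames=[4,2] (faults so far: 5)
  step 5: ref 1 -> FAULT, evict 2, frames=[4,1] (faults so far: 6)
  step 6: ref 1 -> HIT, frames=[4,1] (faults so far: 6)
  step 7: ref 3 -> FAULT, evict 4, frames=[3,1] (faults so far: 7)
  step 8: ref 1 -> HIT, frames=[3,1] (faults so far: 7)
  step 9: ref 1 -> HIT, frames=[3,1] (faults so far: 7)
  step 10: ref 1 -> HIT, frames=[3,1] (faults so far: 7)
  step 11: ref 2 -> FAULT, evict 3, frames=[2,1] (faults so far: 8)
  step 12: ref 2 -> HIT, frames=[2,1] (faults so far: 8)
  step 13: ref 1 -> HIT, frames=[2,1] (faults so far: 8)
  step 14: ref 3 -> FAULT, evict 2, frames=[3,1] (faults so far: 9)
  LRU total faults: 9
--- Optimal ---
  step 0: ref 2 -> FAULT, frames=[2,-] (faults so far: 1)
  step 1: ref 1 -> FAULT, frames=[2,1] (faults so far: 2)
  step 2: ref 3 -> FAULT, evict 1, frames=[2,3] (faults so far: 3)
  step 3: ref 2 -> HIT, frames=[2,3] (faults so far: 3)
  step 4: ref 4 -> FAULT, evict 2, frames=[4,3] (faults so far: 4)
  step 5: ref 1 -> FAULT, evict 4, frames=[1,3] (faults so far: 5)
  step 6: ref 1 -> HIT, frames=[1,3] (faults so far: 5)
  step 7: ref 3 -> HIT, frames=[1,3] (faults so far: 5)
  step 8: ref 1 -> HIT, frames=[1,3] (faults so far: 5)
  step 9: ref 1 -> HIT, frames=[1,3] (faults so far: 5)
  step 10: ref 1 -> HIT, frames=[1,3] (faults so far: 5)
  step 11: ref 2 -> FAULT, evict 3, frames=[1,2] (faults so far: 6)
  step 12: ref 2 -> HIT, frames=[1,2] (faults so far: 6)
  step 13: ref 1 -> HIT, frames=[1,2] (faults so far: 6)
  step 14: ref 3 -> FAULT, evict 1, frames=[3,2] (faults so far: 7)
  Optimal total faults: 7

Answer: 10 9 7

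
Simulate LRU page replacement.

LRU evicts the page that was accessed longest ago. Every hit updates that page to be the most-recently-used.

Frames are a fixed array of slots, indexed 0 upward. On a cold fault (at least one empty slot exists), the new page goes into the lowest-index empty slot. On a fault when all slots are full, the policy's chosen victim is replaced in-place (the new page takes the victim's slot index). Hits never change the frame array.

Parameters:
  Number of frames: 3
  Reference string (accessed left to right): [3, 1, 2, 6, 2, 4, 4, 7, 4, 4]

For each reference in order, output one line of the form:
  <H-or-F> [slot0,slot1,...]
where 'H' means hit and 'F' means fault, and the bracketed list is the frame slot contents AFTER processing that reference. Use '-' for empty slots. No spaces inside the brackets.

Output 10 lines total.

F [3,-,-]
F [3,1,-]
F [3,1,2]
F [6,1,2]
H [6,1,2]
F [6,4,2]
H [6,4,2]
F [7,4,2]
H [7,4,2]
H [7,4,2]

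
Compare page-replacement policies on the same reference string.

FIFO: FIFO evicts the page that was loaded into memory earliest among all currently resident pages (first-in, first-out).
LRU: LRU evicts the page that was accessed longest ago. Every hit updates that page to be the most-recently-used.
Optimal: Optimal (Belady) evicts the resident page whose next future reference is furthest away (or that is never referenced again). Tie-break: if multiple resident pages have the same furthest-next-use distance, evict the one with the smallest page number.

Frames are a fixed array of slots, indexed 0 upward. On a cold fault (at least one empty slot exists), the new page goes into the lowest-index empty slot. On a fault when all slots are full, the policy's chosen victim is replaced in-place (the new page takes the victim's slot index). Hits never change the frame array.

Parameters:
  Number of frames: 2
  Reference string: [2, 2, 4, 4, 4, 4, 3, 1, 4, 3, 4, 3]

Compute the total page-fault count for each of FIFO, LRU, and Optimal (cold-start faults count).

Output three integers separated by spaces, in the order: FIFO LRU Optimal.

--- FIFO ---
  step 0: ref 2 -> FAULT, frames=[2,-] (faults so far: 1)
  step 1: ref 2 -> HIT, frames=[2,-] (faults so far: 1)
  step 2: ref 4 -> FAULT, frames=[2,4] (faults so far: 2)
  step 3: ref 4 -> HIT, frames=[2,4] (faults so far: 2)
  step 4: ref 4 -> HIT, frames=[2,4] (faults so far: 2)
  step 5: ref 4 -> HIT, frames=[2,4] (faults so far: 2)
  step 6: ref 3 -> FAULT, evict 2, frames=[3,4] (faults so far: 3)
  step 7: ref 1 -> FAULT, evict 4, frames=[3,1] (faults so far: 4)
  step 8: ref 4 -> FAULT, evict 3, frames=[4,1] (faults so far: 5)
  step 9: ref 3 -> FAULT, evict 1, frames=[4,3] (faults so far: 6)
  step 10: ref 4 -> HIT, frames=[4,3] (faults so far: 6)
  step 11: ref 3 -> HIT, frames=[4,3] (faults so far: 6)
  FIFO total faults: 6
--- LRU ---
  step 0: ref 2 -> FAULT, frames=[2,-] (faults so far: 1)
  step 1: ref 2 -> HIT, frames=[2,-] (faults so far: 1)
  step 2: ref 4 -> FAULT, frames=[2,4] (faults so far: 2)
  step 3: ref 4 -> HIT, frames=[2,4] (faults so far: 2)
  step 4: ref 4 -> HIT, frames=[2,4] (faults so far: 2)
  step 5: ref 4 -> HIT, frames=[2,4] (faults so far: 2)
  step 6: ref 3 -> FAULT, evict 2, frames=[3,4] (faults so far: 3)
  step 7: ref 1 -> FAULT, evict 4, frames=[3,1] (faults so far: 4)
  step 8: ref 4 -> FAULT, evict 3, frames=[4,1] (faults so far: 5)
  step 9: ref 3 -> FAULT, evict 1, frames=[4,3] (faults so far: 6)
  step 10: ref 4 -> HIT, frames=[4,3] (faults so far: 6)
  step 11: ref 3 -> HIT, frames=[4,3] (faults so far: 6)
  LRU total faults: 6
--- Optimal ---
  step 0: ref 2 -> FAULT, frames=[2,-] (faults so far: 1)
  step 1: ref 2 -> HIT, frames=[2,-] (faults so far: 1)
  step 2: ref 4 -> FAULT, frames=[2,4] (faults so far: 2)
  step 3: ref 4 -> HIT, frames=[2,4] (faults so far: 2)
  step 4: ref 4 -> HIT, frames=[2,4] (faults so far: 2)
  step 5: ref 4 -> HIT, frames=[2,4] (faults so far: 2)
  step 6: ref 3 -> FAULT, evict 2, frames=[3,4] (faults so far: 3)
  step 7: ref 1 -> FAULT, evict 3, frames=[1,4] (faults so far: 4)
  step 8: ref 4 -> HIT, frames=[1,4] (faults so far: 4)
  step 9: ref 3 -> FAULT, evict 1, frames=[3,4] (faults so far: 5)
  step 10: ref 4 -> HIT, frames=[3,4] (faults so far: 5)
  step 11: ref 3 -> HIT, frames=[3,4] (faults so far: 5)
  Optimal total faults: 5

Answer: 6 6 5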